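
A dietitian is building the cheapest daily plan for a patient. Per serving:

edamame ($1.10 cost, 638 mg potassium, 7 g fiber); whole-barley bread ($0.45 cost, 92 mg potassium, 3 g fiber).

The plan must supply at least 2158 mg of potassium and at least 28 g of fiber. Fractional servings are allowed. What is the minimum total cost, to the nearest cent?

$4.35

Compare the cost at each extreme point of the feasible region.
edamame only: max(2158/638, 28/7) = 4 servings → $4.40.
whole-barley bread only: max(2158/92, 28/3) = 23.46 servings → $10.56.
edamame + whole-barley bread with both tight: 3.069 servings and 2.172 servings → $4.35.
The minimum over all feasible corners is $4.35.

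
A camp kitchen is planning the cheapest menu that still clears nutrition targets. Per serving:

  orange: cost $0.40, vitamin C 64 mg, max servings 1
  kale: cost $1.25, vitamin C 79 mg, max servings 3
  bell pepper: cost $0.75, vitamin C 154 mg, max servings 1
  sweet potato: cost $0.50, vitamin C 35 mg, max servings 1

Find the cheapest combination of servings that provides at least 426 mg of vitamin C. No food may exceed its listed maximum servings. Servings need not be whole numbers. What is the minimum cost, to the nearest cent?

$4.39

Cost per mg of vitamin C: bell pepper $0.0049, orange $0.0063, sweet potato $0.0143, kale $0.0158.
Take 1 serving of bell pepper: +154.0 mg vitamin C for $0.75 (total $0.75, still need 272.0 mg).
Take 1 serving of orange: +64.0 mg vitamin C for $0.40 (total $1.15, still need 208.0 mg).
Take 1 serving of sweet potato: +35.0 mg vitamin C for $0.50 (total $1.65, still need 173.0 mg).
Take 2.19 servings of kale: +173.0 mg vitamin C for $2.74 (total $4.39, still need 0.0 mg).
Filling from the cheapest source first is optimal under one linear minimum: $4.39.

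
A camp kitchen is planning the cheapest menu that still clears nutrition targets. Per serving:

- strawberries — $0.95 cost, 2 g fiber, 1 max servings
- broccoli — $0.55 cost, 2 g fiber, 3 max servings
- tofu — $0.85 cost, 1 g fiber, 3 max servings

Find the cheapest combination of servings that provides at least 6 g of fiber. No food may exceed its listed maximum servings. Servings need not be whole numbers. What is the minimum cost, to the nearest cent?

Cost per g of fiber: broccoli $0.2750, strawberries $0.4750, tofu $0.8500.
Take 3 servings of broccoli: +6.0 g fiber for $1.65 (total $1.65, still need 0.0 g).
Greedy by cheapest-per-g is optimal for a single linear constraint, so the minimum cost is $1.65.

$1.65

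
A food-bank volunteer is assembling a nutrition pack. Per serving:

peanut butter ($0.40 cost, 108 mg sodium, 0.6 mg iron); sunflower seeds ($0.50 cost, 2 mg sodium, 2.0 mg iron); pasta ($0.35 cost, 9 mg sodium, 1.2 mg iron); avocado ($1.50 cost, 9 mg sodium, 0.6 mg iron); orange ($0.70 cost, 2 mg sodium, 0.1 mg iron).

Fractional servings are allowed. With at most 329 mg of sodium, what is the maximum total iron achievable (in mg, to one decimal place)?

329.0 mg

Iron per mg sodium: sunflower seeds 1, pasta 0.1333, avocado 0.06667, orange 0.05, peanut butter 0.005556.
With no serving limits, spend the whole sodium allowance on sunflower seeds: 329 mg / 2 mg × 2.0 mg = 329.0 mg.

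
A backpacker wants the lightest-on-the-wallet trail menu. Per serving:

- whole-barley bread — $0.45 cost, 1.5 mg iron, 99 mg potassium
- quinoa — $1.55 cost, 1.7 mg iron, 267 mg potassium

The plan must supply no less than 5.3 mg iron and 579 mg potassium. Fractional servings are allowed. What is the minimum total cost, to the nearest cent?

$2.63

whole-barley bread only: max(5.3/1.5, 579/99) = 5.848 servings → $2.63.
quinoa only: max(5.3/1.7, 579/267) = 3.118 servings → $4.83.
whole-barley bread + quinoa with both tight: 1.855 servings and 1.481 servings → $3.13.
The minimum over all feasible corners is $2.63.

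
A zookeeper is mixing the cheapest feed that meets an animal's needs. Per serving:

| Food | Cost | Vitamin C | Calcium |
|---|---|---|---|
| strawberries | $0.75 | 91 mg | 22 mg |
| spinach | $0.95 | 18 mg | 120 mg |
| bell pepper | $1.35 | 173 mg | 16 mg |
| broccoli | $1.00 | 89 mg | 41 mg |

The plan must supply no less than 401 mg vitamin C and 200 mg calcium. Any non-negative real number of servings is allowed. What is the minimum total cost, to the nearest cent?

Minimising a linear cost over {vitamin C ≥ 401, calcium ≥ 200, servings ≥ 0} — the optimum is at a vertex, using one or two foods.
strawberries only: max(401/91, 200/22) = 9.091 servings → $6.82.
spinach only: max(401/18, 200/120) = 22.28 servings → $21.16.
bell pepper only: max(401/173, 200/16) = 12.5 servings → $16.88.
broccoli only: max(401/89, 200/41) = 4.878 servings → $4.88.
strawberries + spinach with both tight: 4.23 servings and 0.8911 servings → $4.02.
strawberries + bell pepper with both targets exact would need a negative amount; discard.
strawberries + broccoli: intersection lies outside the first quadrant.
spinach + bell pepper with both tight: 1.377 servings and 2.175 servings → $4.24.
spinach + broccoli with both tight: 0.1367 servings and 4.478 servings → $4.61.
bell pepper + broccoli: intersection lies outside the first quadrant.
Cheapest feasible corner: $4.02.

$4.02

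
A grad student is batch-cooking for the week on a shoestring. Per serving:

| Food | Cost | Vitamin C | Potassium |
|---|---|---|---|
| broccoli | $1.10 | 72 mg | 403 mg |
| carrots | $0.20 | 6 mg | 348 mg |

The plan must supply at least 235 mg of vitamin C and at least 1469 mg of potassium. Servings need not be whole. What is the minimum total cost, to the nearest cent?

A basic optimal solution has at most two foods positive. Try each food alone and each pair with both targets met exactly.
broccoli only: max(235/72, 1469/403) = 3.645 servings → $4.01.
carrots only: max(235/6, 1469/348) = 39.17 servings → $7.83.
broccoli + carrots with both tight: 3.223 servings and 0.4887 servings → $3.64.
The minimum over all feasible corners is $3.64.

$3.64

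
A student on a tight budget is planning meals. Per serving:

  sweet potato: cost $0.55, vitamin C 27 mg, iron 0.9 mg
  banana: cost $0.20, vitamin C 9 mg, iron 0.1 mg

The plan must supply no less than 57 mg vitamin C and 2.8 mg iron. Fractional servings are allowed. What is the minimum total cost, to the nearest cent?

$1.71

Minimising a linear cost over {vitamin C ≥ 57, iron ≥ 2.8, servings ≥ 0} — the optimum is at a vertex, using one or two foods.
sweet potato only: max(57/27, 2.8/0.9) = 3.111 servings → $1.71.
banana only: max(57/9, 2.8/0.1) = 28 servings → $5.60.
sweet potato + banana: intersection lies outside the first quadrant.
The minimum over all feasible corners is $1.71.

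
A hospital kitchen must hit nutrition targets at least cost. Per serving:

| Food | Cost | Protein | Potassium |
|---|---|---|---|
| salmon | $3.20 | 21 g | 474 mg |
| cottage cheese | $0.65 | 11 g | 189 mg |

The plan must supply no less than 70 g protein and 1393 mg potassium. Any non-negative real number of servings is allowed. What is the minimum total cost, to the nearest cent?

At the optimum either one food covers both requirements or two foods hit both targets exactly; no other combination can be cheaper.
salmon only: max(70/21, 1393/474) = 3.333 servings → $10.67.
cottage cheese only: max(70/11, 1393/189) = 7.37 servings → $4.79.
salmon + cottage cheese with both tight: 1.681 servings and 3.154 servings → $7.43.
The minimum over all feasible corners is $4.79.

$4.79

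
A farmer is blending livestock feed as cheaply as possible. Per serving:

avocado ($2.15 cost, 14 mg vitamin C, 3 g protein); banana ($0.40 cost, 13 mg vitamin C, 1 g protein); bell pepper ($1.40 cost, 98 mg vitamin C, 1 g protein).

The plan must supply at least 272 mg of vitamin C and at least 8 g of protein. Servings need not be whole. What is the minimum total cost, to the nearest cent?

$5.18

For a min-cost LP with two ≥-constraints, a basic feasible solution has at most two positive variables.
avocado only: max(272/14, 8/3) = 19.43 servings → $41.77.
banana only: max(272/13, 8/1) = 20.92 servings → $8.37.
bell pepper only: max(272/98, 8/1) = 8 servings → $11.20.
avocado + banana: intersection lies outside the first quadrant.
avocado + bell pepper with both tight: 1.829 servings and 2.514 servings → $7.45.
banana + bell pepper with both tight: 6.024 servings and 1.976 servings → $5.18.
Cheapest feasible corner: $5.18.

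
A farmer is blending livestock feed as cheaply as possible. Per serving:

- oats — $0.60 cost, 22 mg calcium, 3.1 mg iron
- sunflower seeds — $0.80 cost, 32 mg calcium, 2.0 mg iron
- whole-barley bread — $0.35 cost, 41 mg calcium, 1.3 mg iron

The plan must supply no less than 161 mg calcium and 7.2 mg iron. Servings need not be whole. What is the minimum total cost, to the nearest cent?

$1.73

oats only: max(161/22, 7.2/3.1) = 7.318 servings → $4.39.
sunflower seeds only: max(161/32, 7.2/2.0) = 5.031 servings → $4.03.
whole-barley bread only: max(161/41, 7.2/1.3) = 5.538 servings → $1.94.
oats + sunflower seeds: the both-tight solution has a negative serving — not a feasible corner.
oats + whole-barley bread with both tight: 0.8721 servings and 3.459 servings → $1.73.
sunflower seeds + whole-barley bread with both tight: 2.126 servings and 2.267 servings → $2.49.
The minimum over all feasible corners is $1.73.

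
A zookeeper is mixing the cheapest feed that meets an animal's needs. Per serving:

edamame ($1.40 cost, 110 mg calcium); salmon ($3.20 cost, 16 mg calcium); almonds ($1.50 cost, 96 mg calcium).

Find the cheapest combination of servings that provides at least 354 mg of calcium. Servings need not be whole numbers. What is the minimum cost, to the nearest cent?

Cost per mg of calcium: edamame $0.0127, almonds $0.0156, salmon $0.2000.
With no serving limits, use only edamame: 354 mg / 110 mg = 3.218 servings × $1.40 = $4.51.

$4.51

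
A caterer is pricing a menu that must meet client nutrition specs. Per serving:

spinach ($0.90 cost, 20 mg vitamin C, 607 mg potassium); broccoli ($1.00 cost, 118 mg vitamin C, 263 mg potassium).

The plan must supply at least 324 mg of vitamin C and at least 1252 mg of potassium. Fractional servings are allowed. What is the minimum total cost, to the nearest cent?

A basic optimal solution has at most two foods positive. Try each food alone and each pair with both targets met exactly.
spinach only: max(324/20, 1252/607) = 16.2 servings → $14.58.
broccoli only: max(324/118, 1252/263) = 4.76 servings → $4.76.
spinach + broccoli with both tight: 0.9421 servings and 2.586 servings → $3.43.
Cheapest feasible corner: $3.43.

$3.43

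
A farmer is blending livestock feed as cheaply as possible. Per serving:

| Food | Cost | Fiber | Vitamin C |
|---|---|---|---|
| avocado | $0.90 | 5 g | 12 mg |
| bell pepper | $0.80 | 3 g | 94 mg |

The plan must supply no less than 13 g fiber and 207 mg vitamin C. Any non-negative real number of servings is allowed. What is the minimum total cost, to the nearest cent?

Two binding constraints pin down two serving amounts, so the optimal mix uses at most two foods. The candidates are each food alone (scaled to the tighter of fiber/vitamin C) and each pair with both constraints tight.
avocado only: max(13/5, 207/12) = 17.25 servings → $15.53.
bell pepper only: max(13/3, 207/94) = 4.333 servings → $3.47.
avocado + bell pepper with both tight: 1.385 servings and 2.025 servings → $2.87.
So the least-cost plan costs $2.87.

$2.87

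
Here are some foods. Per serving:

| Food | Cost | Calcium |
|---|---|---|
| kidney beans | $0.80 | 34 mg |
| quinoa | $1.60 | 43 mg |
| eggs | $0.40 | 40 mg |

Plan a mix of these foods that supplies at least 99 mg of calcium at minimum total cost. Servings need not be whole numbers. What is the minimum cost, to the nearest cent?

$0.99

Cost per mg of calcium: eggs $0.0100, kidney beans $0.0235, quinoa $0.0372.
With no serving limits, use only eggs: 99 mg / 40 mg = 2.475 servings × $0.40 = $0.99.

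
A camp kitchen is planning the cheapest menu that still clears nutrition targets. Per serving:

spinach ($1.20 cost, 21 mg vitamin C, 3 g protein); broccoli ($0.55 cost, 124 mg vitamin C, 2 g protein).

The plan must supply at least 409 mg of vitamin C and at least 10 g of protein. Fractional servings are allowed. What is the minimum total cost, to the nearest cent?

$2.75

For a min-cost LP with two ≥-constraints, a basic feasible solution has at most two positive variables.
spinach only: max(409/21, 10/3) = 19.48 servings → $23.37.
broccoli only: max(409/124, 10/2) = 5 servings → $2.75.
spinach + broccoli with both tight: 1.279 servings and 3.082 servings → $3.23.
So the least-cost plan costs $2.75.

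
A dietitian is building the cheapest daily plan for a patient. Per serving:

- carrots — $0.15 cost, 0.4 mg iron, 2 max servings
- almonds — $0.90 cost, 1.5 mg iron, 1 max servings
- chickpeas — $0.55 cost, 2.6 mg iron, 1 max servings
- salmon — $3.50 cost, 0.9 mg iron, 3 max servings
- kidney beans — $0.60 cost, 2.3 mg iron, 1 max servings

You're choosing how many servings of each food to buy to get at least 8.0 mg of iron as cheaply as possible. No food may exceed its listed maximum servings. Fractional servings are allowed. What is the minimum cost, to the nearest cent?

$5.46

Cost per mg of iron: chickpeas $0.2115, kidney beans $0.2609, carrots $0.3750, almonds $0.6000, salmon $3.8889.
Take 1 serving of chickpeas: +2.6 mg iron for $0.55 (total $0.55, still need 5.4 mg).
Take 1 serving of kidney beans: +2.3 mg iron for $0.60 (total $1.15, still need 3.1 mg).
Take 2 servings of carrots: +0.8 mg iron for $0.30 (total $1.45, still need 2.3 mg).
Take 1 serving of almonds: +1.5 mg iron for $0.90 (total $2.35, still need 0.8 mg).
Take 0.8889 servings of salmon: +0.8 mg iron for $3.11 (total $5.46, still need 0.0 mg).
Greedy by cheapest-per-mg is optimal for a single linear constraint, so the minimum cost is $5.46.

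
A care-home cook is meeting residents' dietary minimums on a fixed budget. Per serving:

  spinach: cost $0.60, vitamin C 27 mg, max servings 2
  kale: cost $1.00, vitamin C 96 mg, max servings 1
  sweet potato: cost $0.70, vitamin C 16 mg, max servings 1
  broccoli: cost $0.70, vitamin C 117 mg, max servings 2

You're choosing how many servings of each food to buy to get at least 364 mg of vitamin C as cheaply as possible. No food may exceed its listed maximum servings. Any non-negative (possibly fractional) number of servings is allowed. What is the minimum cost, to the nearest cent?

$3.16

Cost per mg of vitamin C: broccoli $0.0060, kale $0.0104, spinach $0.0222, sweet potato $0.0437.
Take 2 servings of broccoli: +234.0 mg vitamin C for $1.40 (total $1.40, still need 130.0 mg).
Take 1 serving of kale: +96.0 mg vitamin C for $1.00 (total $2.40, still need 34.0 mg).
Take 1.259 servings of spinach: +34.0 mg vitamin C for $0.76 (total $3.16, still need 0.0 mg).
Filling from the cheapest source first is optimal under one linear minimum: $3.16.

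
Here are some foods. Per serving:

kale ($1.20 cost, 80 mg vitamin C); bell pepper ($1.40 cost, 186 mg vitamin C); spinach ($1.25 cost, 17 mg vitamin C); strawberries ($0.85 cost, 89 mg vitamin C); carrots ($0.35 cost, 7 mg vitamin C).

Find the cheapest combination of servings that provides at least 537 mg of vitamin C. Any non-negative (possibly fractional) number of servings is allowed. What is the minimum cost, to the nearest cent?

$4.04

Cost per mg of vitamin C: bell pepper $0.0075, strawberries $0.0096, kale $0.0150, carrots $0.0500, spinach $0.0735.
With no serving limits, use only bell pepper: 537 mg / 186 mg = 2.887 servings × $1.40 = $4.04.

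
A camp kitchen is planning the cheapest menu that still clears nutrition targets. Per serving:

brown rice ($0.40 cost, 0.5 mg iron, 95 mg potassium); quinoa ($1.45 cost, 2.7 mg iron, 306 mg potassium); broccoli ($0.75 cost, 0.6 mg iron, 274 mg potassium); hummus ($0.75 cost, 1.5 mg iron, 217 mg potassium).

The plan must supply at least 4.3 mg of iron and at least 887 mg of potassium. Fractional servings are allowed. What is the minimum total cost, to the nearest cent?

With two linear requirements the optimum uses one or two foods; enumerate the corners.
brown rice only: max(4.3/0.5, 887/95) = 9.337 servings → $3.73.
quinoa only: max(4.3/2.7, 887/306) = 2.899 servings → $4.20.
broccoli only: max(4.3/0.6, 887/274) = 7.167 servings → $5.38.
hummus only: max(4.3/1.5, 887/217) = 4.088 servings → $3.07.
brown rice + quinoa: intersection lies outside the first quadrant.
brown rice + broccoli with both tight: 8.075 servings and 0.4375 servings → $3.56.
brown rice + hummus: the both-tight solution has a negative serving — not a feasible corner.
quinoa + broccoli with both tight: 1.161 servings and 1.94 servings → $3.14.
quinoa + hummus: intersection lies outside the first quadrant.
broccoli + hummus with both tight: 1.415 servings and 2.301 servings → $2.79.
Cheapest feasible corner: $2.79.

$2.79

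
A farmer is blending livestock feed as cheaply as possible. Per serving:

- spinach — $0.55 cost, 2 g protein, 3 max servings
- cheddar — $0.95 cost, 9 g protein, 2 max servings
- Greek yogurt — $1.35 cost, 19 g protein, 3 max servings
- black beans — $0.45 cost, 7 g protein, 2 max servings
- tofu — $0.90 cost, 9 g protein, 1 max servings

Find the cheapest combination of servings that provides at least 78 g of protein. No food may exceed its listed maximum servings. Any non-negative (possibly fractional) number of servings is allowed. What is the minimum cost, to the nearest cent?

Cost per g of protein: black beans $0.0643, Greek yogurt $0.0711, tofu $0.1000, cheddar $0.1056, spinach $0.2750.
Take 2 servings of black beans: +14.0 g protein for $0.90 (total $0.90, still need 64.0 g).
Take 3 servings of Greek yogurt: +57.0 g protein for $4.05 (total $4.95, still need 7.0 g).
Take 0.7778 servings of tofu: +7.0 g protein for $0.70 (total $5.65, still need 0.0 g).
Filling from the cheapest source first is optimal under one linear minimum: $5.65.

$5.65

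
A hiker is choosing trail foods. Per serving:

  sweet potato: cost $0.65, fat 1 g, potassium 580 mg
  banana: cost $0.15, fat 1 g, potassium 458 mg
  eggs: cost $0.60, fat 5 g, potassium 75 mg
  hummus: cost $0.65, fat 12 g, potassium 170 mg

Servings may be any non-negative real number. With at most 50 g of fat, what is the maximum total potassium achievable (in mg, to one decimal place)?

Potassium per g fat: sweet potato 580, banana 458, eggs 15, hummus 14.17.
With no serving limits, spend the whole fat allowance on sweet potato: 50 g / 1 g × 580 mg = 29000.0 mg.

29000.0 mg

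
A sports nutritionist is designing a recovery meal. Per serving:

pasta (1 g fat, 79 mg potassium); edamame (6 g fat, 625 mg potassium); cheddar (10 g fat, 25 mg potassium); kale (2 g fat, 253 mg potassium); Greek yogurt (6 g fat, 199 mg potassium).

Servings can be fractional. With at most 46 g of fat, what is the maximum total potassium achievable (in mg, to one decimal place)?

5819.0 mg

Potassium per g fat: kale 126.5, edamame 104.2, pasta 79, Greek yogurt 33.17, cheddar 2.5.
With no serving limits, spend the whole fat allowance on kale: 46 g / 2 g × 253 mg = 5819.0 mg.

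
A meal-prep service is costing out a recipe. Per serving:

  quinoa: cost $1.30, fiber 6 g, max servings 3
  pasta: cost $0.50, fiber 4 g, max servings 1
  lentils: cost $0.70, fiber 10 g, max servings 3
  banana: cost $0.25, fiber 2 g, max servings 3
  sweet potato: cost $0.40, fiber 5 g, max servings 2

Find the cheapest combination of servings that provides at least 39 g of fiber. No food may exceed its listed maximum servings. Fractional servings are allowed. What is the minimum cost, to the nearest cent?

Cost per g of fiber: lentils $0.0700, sweet potato $0.0800, pasta $0.1250, banana $0.1250, quinoa $0.2167.
Take 3 servings of lentils: +30.0 g fiber for $2.10 (total $2.10, still need 9.0 g).
Take 1.8 servings of sweet potato: +9.0 g fiber for $0.72 (total $2.82, still need 0.0 g).
Filling from the cheapest source first is optimal under one linear minimum: $2.82.

$2.82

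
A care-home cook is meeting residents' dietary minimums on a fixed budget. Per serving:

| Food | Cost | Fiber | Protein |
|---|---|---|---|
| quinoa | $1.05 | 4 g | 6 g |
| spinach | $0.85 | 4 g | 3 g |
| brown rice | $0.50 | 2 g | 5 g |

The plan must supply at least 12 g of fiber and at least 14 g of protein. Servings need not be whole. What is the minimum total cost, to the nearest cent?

$2.66

Check every corner: each single food scaled to meet both minima, and each pair solved so both constraints bind.
quinoa only: max(12/4, 14/6) = 3 servings → $3.15.
spinach only: max(12/4, 14/3) = 4.667 servings → $3.97.
brown rice only: max(12/2, 14/5) = 6 servings → $3.00.
quinoa + spinach with both tight: 1.667 servings and 1.333 servings → $2.88.
quinoa + brown rice: intersection lies outside the first quadrant.
spinach + brown rice with both tight: 2.286 servings and 1.429 servings → $2.66.
Cheapest feasible corner: $2.66.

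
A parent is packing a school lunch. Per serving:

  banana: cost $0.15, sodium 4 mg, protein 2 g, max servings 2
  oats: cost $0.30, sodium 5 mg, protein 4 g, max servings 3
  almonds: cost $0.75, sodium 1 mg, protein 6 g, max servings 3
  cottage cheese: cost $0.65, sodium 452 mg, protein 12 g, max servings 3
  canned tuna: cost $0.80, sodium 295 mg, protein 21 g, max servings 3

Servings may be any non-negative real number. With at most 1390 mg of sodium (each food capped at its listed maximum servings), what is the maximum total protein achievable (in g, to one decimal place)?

109.7 g

Protein per mg sodium: almonds 6, oats 0.8, banana 0.5, canned tuna 0.07119, cottage cheese 0.02655.
Take 3 servings of almonds: uses 3 mg sodium, +18.0 g protein (running total 18.0 g).
Take 3 servings of oats: uses 15 mg sodium, +12.0 g protein (running total 30.0 g).
Take 2 servings of banana: uses 8 mg sodium, +4.0 g protein (running total 34.0 g).
Take 3 servings of canned tuna: uses 885 mg sodium, +63.0 g protein (running total 97.0 g).
Take 1.06 servings of cottage cheese: uses 479 mg sodium, +12.7 g protein (running total 109.7 g).
Filling greedily by protein-per-mg sodium is optimal for one linear limit, giving 109.7 g.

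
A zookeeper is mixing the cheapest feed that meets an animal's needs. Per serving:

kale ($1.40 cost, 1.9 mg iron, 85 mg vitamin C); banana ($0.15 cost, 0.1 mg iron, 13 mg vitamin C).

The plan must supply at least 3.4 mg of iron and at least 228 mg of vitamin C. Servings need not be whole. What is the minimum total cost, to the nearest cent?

A basic optimal solution has at most two foods positive. Try each food alone and each pair with both targets met exactly.
kale only: max(3.4/1.9, 228/85) = 2.682 servings → $3.76.
banana only: max(3.4/0.1, 228/13) = 34 servings → $5.10.
kale + banana with both tight: 1.321 servings and 8.901 servings → $3.18.
Cheapest feasible corner: $3.18.

$3.18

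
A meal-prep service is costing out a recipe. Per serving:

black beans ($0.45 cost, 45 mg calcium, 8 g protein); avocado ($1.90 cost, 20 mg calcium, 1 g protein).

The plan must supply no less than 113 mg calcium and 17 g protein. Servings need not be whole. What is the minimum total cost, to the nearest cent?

$1.13

The cheapest plan sits at a corner of the feasible region — with two constraints it uses at most two foods.
black beans only: max(113/45, 17/8) = 2.511 servings → $1.13.
avocado only: max(113/20, 17/1) = 17 servings → $32.30.
black beans + avocado with both tight: 1.974 servings and 1.209 servings → $3.18.
Cheapest feasible corner: $1.13.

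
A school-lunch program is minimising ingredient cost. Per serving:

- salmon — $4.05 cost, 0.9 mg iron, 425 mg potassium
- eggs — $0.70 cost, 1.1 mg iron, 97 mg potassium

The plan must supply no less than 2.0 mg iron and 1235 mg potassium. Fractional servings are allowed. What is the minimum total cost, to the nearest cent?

Check every corner: each single food scaled to meet both minima, and each pair solved so both constraints bind.
salmon only: max(2.0/0.9, 1235/425) = 2.906 servings → $11.77.
eggs only: max(2.0/1.1, 1235/97) = 12.73 servings → $8.91.
salmon + eggs: the both-tight solution has a negative serving — not a feasible corner.
The minimum over all feasible corners is $8.91.

$8.91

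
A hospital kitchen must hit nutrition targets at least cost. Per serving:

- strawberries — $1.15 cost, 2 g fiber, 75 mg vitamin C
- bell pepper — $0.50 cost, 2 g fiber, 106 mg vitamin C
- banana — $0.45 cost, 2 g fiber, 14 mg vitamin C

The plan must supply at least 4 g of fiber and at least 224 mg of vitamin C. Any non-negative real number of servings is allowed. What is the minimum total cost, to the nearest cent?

strawberries only: max(4/2, 224/75) = 2.987 servings → $3.43.
bell pepper only: max(4/2, 224/106) = 2.113 servings → $1.06.
banana only: max(4/2, 224/14) = 16 servings → $7.20.
strawberries + bell pepper with both targets exact would need a negative amount; discard.
strawberries + banana: intersection lies outside the first quadrant.
bell pepper + banana: the both-tight solution has a negative serving — not a feasible corner.
So the least-cost plan costs $1.06.

$1.06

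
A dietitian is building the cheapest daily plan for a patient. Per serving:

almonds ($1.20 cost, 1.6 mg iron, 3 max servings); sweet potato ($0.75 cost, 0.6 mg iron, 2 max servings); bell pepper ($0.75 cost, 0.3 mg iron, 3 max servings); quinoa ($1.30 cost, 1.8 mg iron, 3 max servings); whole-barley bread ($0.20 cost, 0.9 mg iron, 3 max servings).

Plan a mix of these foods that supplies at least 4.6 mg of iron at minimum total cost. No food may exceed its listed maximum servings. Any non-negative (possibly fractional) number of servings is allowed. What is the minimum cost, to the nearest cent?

$1.97

Cost per mg of iron: whole-barley bread $0.2222, quinoa $0.7222, almonds $0.7500, sweet potato $1.2500, bell pepper $2.5000.
Take 3 servings of whole-barley bread: +2.7 mg iron for $0.60 (total $0.60, still need 1.9 mg).
Take 1.056 servings of quinoa: +1.9 mg iron for $1.37 (total $1.97, still need 0.0 mg).
Greedy by cheapest-per-mg is optimal for a single linear constraint, so the minimum cost is $1.97.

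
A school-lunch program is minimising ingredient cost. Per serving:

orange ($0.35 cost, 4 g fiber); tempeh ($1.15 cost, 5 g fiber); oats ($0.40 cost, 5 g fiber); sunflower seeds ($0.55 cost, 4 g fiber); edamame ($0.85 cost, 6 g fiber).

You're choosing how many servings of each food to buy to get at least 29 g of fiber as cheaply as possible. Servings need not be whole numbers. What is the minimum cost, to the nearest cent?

$2.32

Cost per g of fiber: oats $0.0800, orange $0.0875, sunflower seeds $0.1375, edamame $0.1417, tempeh $0.2300.
With no serving limits, use only oats: 29 g / 5 g = 5.8 servings × $0.40 = $2.32.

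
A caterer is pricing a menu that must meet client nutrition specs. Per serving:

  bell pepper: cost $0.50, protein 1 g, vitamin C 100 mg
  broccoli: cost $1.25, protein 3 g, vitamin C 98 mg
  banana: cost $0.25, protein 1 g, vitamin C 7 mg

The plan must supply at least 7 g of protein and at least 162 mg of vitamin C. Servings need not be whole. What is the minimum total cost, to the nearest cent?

$2.05

With two linear requirements the optimum uses one or two foods; enumerate the corners.
bell pepper only: max(7/1, 162/100) = 7 servings → $3.50.
broccoli only: max(7/3, 162/98) = 2.333 servings → $2.92.
banana only: max(7/1, 162/7) = 23.14 servings → $5.79.
bell pepper + broccoli with both targets exact would need a negative amount; discard.
bell pepper + banana with both tight: 1.215 servings and 5.785 servings → $2.05.
broccoli + banana with both tight: 1.468 servings and 2.597 servings → $2.48.
The minimum over all feasible corners is $2.05.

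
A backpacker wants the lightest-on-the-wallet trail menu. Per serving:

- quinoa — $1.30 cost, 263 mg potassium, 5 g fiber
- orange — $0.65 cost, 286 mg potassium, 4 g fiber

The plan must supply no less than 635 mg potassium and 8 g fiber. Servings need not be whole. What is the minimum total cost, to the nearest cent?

$1.44

At the optimum either one food covers both requirements or two foods hit both targets exactly; no other combination can be cheaper.
quinoa only: max(635/263, 8/5) = 2.414 servings → $3.14.
orange only: max(635/286, 8/4) = 2.22 servings → $1.44.
quinoa + orange with both targets exact would need a negative amount; discard.
Cheapest feasible corner: $1.44.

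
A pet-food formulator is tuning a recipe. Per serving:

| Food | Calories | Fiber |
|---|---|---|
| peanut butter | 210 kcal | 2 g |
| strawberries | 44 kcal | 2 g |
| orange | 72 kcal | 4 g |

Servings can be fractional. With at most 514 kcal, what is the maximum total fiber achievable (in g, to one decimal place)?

28.6 g

Fiber per kcal: orange 0.05556, strawberries 0.04545, peanut butter 0.009524.
With no serving limits, spend the whole calories allowance on orange: 514 kcal / 72 kcal × 4 g = 28.6 g.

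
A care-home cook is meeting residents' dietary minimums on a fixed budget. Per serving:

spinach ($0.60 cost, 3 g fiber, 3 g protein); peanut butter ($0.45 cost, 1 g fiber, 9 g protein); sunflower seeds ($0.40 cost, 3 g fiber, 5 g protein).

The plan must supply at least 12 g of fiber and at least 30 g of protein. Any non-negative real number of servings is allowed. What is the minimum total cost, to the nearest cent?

$2.03

A basic optimal solution has at most two foods positive. Try each food alone and each pair with both targets met exactly.
spinach only: max(12/3, 30/3) = 10 servings → $6.00.
peanut butter only: max(12/1, 30/9) = 12 servings → $5.40.
sunflower seeds only: max(12/3, 30/5) = 6 servings → $2.40.
spinach + peanut butter with both tight: 3.25 servings and 2.25 servings → $2.96.
spinach + sunflower seeds: the both-tight solution has a negative serving — not a feasible corner.
peanut butter + sunflower seeds with both tight: 1.364 servings and 3.545 servings → $2.03.
The minimum over all feasible corners is $2.03.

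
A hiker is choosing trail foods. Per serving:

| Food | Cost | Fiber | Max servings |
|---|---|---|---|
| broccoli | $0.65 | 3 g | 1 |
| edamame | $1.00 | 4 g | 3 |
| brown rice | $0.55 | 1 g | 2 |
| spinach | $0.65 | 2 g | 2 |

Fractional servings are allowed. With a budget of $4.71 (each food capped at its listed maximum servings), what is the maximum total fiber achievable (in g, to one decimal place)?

Fiber per dollar: broccoli 4.615, edamame 4, spinach 3.077, brown rice 1.818.
Take 1 serving of broccoli: spends $0.65, +3.0 g fiber (running total 3.0 g).
Take 3 servings of edamame: spends $3.00, +12.0 g fiber (running total 15.0 g).
Take 1.631 servings of spinach: spends $1.06, +3.3 g fiber (running total 18.3 g).
Greedy by best ratio exhausts the cost allowance optimally: 18.3 g.

18.3 g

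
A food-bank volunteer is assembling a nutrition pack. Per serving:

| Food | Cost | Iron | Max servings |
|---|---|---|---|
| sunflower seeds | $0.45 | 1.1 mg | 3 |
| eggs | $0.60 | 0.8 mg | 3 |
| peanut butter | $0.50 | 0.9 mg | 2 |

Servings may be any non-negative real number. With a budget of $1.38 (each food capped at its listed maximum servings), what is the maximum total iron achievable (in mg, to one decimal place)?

Iron per dollar: sunflower seeds 2.444, peanut butter 1.8, eggs 1.333.
Take 3 servings of sunflower seeds: spends $1.35, +3.3 mg iron (running total 3.3 mg).
Take 0.06 servings of peanut butter: spends $0.03, +0.1 mg iron (running total 3.4 mg).
Filling greedily by iron-per-dollar is optimal for one linear limit, giving 3.4 mg.

3.4 mg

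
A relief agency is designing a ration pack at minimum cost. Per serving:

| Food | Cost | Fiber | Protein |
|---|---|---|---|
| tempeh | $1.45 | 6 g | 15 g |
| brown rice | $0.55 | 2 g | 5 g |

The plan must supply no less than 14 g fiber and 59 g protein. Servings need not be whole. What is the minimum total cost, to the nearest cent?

$5.70

tempeh only: max(14/6, 59/15) = 3.933 servings → $5.70.
brown rice only: max(14/2, 59/5) = 11.8 servings → $6.49.
tempeh + brown rice (both tight): parallel constraints — no distinct corner.
So the least-cost plan costs $5.70.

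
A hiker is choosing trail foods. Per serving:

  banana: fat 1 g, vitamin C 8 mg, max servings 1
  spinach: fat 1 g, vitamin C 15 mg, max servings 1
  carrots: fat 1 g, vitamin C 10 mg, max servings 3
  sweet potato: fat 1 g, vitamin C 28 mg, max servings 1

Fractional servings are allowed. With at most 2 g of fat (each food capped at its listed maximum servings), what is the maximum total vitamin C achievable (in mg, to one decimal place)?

43.0 mg

Vitamin C per g fat: sweet potato 28, spinach 15, carrots 10, banana 8.
Take 1 serving of sweet potato: uses 1 g fat, +28.0 mg vitamin C (running total 28.0 mg).
Take 1 serving of spinach: uses 1 g fat, +15.0 mg vitamin C (running total 43.0 mg).
Greedy by best ratio exhausts the fat allowance optimally: 43.0 mg.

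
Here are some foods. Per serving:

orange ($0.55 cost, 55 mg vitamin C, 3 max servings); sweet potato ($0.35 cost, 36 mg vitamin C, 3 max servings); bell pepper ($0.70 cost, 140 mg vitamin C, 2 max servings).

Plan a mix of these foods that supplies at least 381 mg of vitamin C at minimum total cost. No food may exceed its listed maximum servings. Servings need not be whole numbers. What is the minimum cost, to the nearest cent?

Cost per mg of vitamin C: bell pepper $0.0050, sweet potato $0.0097, orange $0.0100.
Take 2 servings of bell pepper: +280.0 mg vitamin C for $1.40 (total $1.40, still need 101.0 mg).
Take 2.806 servings of sweet potato: +101.0 mg vitamin C for $0.98 (total $2.38, still need 0.0 mg).
Filling from the cheapest source first is optimal under one linear minimum: $2.38.

$2.38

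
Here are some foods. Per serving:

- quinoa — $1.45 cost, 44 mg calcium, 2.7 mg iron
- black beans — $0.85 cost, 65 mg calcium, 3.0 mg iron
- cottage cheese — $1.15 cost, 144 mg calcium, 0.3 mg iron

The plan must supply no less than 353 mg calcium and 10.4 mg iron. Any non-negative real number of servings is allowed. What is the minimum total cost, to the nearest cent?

For a min-cost LP with two ≥-constraints, a basic feasible solution has at most two positive variables.
quinoa only: max(353/44, 10.4/2.7) = 8.023 servings → $11.63.
black beans only: max(353/65, 10.4/3.0) = 5.431 servings → $4.62.
cottage cheese only: max(353/144, 10.4/0.3) = 34.67 servings → $39.87.
quinoa + black beans: intersection lies outside the first quadrant.
quinoa + cottage cheese with both tight: 3.705 servings and 1.319 servings → $6.89.
black beans + cottage cheese with both tight: 3.374 servings and 0.9285 servings → $3.94.
Cheapest feasible corner: $3.94.

$3.94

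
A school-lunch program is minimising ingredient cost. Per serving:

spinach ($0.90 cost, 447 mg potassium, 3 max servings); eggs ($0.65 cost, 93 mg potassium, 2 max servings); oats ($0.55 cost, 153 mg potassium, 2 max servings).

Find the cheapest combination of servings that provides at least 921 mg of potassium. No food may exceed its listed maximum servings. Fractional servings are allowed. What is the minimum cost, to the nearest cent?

Cost per mg of potassium: spinach $0.0020, oats $0.0036, eggs $0.0070.
Take 2.06 servings of spinach: +921.0 mg potassium for $1.85 (total $1.85, still need 0.0 mg).
Greedy by cheapest-per-mg is optimal for a single linear constraint, so the minimum cost is $1.85.

$1.85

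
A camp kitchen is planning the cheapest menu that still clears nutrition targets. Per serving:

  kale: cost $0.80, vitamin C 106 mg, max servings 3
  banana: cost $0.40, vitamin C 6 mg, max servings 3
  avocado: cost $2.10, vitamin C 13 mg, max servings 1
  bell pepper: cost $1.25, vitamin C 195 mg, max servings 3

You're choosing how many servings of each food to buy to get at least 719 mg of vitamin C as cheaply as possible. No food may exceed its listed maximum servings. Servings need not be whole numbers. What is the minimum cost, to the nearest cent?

$4.76

Cost per mg of vitamin C: bell pepper $0.0064, kale $0.0075, banana $0.0667, avocado $0.1615.
Take 3 servings of bell pepper: +585.0 mg vitamin C for $3.75 (total $3.75, still need 134.0 mg).
Take 1.264 servings of kale: +134.0 mg vitamin C for $1.01 (total $4.76, still need 0.0 mg).
Greedy by cheapest-per-mg is optimal for a single linear constraint, so the minimum cost is $4.76.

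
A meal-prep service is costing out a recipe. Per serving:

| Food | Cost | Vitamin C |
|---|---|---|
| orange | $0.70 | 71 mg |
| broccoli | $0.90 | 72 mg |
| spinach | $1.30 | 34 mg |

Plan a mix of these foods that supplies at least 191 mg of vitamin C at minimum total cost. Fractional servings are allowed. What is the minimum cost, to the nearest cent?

$1.88

Cost per mg of vitamin C: orange $0.0099, broccoli $0.0125, spinach $0.0382.
With no serving limits, use only orange: 191 mg / 71 mg = 2.69 servings × $0.70 = $1.88.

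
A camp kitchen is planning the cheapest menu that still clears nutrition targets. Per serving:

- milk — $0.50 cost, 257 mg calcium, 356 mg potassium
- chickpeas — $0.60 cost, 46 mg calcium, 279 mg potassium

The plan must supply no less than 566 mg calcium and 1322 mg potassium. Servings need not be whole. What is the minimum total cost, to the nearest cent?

This is a tiny linear program; its minimum lies at a vertex of the feasible set. List the vertices and price them.
milk only: max(566/257, 1322/356) = 3.713 servings → $1.86.
chickpeas only: max(566/46, 1322/279) = 12.3 servings → $7.38.
milk + chickpeas with both tight: 1.755 servings and 2.499 servings → $2.38.
The minimum over all feasible corners is $1.86.

$1.86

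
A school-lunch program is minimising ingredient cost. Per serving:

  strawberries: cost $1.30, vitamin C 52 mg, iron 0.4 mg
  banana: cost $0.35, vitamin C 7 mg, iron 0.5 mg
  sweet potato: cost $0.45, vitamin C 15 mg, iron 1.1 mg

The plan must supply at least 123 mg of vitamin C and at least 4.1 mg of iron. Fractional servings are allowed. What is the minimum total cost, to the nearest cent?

$3.32

Minimising a linear cost over {vitamin C ≥ 123, iron ≥ 4.1, servings ≥ 0} — the optimum is at a vertex, using one or two foods.
strawberries only: max(123/52, 4.1/0.4) = 10.25 servings → $13.32.
banana only: max(123/7, 4.1/0.5) = 17.57 servings → $6.15.
sweet potato only: max(123/15, 4.1/1.1) = 8.2 servings → $3.69.
strawberries + banana with both tight: 1.414 servings and 7.069 servings → $4.31.
strawberries + sweet potato with both tight: 1.441 servings and 3.203 servings → $3.32.
banana + sweet potato: intersection lies outside the first quadrant.
So the least-cost plan costs $3.32.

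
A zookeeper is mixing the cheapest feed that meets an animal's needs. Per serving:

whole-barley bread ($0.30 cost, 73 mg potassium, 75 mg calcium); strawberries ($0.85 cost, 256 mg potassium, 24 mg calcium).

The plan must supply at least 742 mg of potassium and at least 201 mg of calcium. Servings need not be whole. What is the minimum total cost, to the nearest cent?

$2.57

Two binding constraints pin down two serving amounts, so the optimal mix uses at most two foods. The candidates are each food alone (scaled to the tighter of potassium/calcium) and each pair with both constraints tight.
whole-barley bread only: max(742/73, 201/75) = 10.16 servings → $3.05.
strawberries only: max(742/256, 201/24) = 8.375 servings → $7.12.
whole-barley bread + strawberries with both tight: 1.928 servings and 2.349 servings → $2.57.
The minimum over all feasible corners is $2.57.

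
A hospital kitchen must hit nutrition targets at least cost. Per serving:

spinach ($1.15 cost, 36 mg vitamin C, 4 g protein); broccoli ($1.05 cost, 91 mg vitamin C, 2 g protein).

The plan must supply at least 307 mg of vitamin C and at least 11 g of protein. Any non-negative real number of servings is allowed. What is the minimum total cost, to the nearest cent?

spinach only: max(307/36, 11/4) = 8.528 servings → $9.81.
broccoli only: max(307/91, 11/2) = 5.5 servings → $5.78.
spinach + broccoli with both tight: 1.325 servings and 2.849 servings → $4.52.
So the least-cost plan costs $4.52.

$4.52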